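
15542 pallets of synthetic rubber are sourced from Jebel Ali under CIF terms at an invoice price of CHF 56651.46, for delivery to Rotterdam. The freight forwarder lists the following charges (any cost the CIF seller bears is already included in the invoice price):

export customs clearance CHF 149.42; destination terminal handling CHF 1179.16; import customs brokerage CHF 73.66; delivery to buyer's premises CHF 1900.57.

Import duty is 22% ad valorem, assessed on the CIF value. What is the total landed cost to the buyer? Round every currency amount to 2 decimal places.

Total landed cost: CHF 72268.17

CIF: the seller pays costs through ocean freight and marine insurance to the destination port.
Already in the invoice (seller's account under CIF): export clearance — exclude.
The CIF price already equals the CIF value: 56651.46
Import duty = 56651.46 × 22% = 12463.32
Buyer bears: destination terminal 1179.16 + brokerage 73.66 + delivery 1900.57 + duty 12463.32 = 15616.71
Landed cost = invoice 56651.46 + 15616.71 = 72268.17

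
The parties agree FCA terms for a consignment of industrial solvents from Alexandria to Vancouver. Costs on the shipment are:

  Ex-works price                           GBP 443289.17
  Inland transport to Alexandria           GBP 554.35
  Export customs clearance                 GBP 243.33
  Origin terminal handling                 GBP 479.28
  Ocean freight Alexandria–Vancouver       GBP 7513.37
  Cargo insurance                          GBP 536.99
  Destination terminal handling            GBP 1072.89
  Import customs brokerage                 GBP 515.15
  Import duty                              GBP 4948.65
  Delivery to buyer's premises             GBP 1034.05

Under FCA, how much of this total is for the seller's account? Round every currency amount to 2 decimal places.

FCA: the seller delivers export-cleared goods to the carrier; the buyer bears costs from that point.
Seller's account: goods 443289.17 + inland to port 554.35 + export clearance 243.33 = 444086.85
Buyer's account: origin terminal 479.28 + freight 7513.37 + insurance 536.99 + destination terminal 1072.89 + brokerage 515.15 + duty 4948.65 + delivery 1034.05 = 16100.38

Seller's account: GBP 444086.85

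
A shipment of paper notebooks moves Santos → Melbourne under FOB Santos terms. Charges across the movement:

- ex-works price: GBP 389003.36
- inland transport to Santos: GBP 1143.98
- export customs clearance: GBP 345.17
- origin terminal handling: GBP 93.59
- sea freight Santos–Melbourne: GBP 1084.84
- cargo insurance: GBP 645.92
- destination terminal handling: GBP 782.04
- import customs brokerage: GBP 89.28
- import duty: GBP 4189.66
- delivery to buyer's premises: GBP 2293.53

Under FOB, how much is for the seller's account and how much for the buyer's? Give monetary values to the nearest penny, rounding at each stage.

FOB: the seller bears costs until goods are on board at the origin port; the buyer bears freight, insurance and all costs thereafter.
Seller's account: goods 389003.36 + inland to port 1143.98 + export clearance 345.17 + origin terminal 93.59 = 390586.10
Buyer's account: freight 1084.84 + insurance 645.92 + destination terminal 782.04 + brokerage 89.28 + duty 4189.66 + delivery 2293.53 = 9085.27

Seller: GBP 390586.10; buyer: GBP 9085.27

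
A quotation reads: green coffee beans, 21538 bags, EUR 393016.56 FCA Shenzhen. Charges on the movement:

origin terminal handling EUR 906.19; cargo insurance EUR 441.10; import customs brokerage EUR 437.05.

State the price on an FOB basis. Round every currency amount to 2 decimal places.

FOB price: EUR 393922.75

Not relevant to the conversion: brokerage, insurance — on the buyer under both terms; not part of either seller's price.
From FCA to FOB, the seller additionally bears: origin terminal.
FOB price = 393016.56 + 906.19 = 393922.75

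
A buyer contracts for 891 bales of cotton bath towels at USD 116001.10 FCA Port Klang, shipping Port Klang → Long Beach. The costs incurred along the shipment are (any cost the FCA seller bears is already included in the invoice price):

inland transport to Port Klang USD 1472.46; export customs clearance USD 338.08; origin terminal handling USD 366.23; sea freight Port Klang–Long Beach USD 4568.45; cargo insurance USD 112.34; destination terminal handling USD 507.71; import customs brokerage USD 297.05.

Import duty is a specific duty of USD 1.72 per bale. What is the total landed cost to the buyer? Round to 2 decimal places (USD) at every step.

FCA: the seller delivers export-cleared goods to the carrier; the buyer bears costs from that point.
Already in the invoice (seller's account under FCA): inland to port, export clearance — exclude.
CIF value = FCA price + origin terminal + freight + insurance = 116001.10 + 366.23 + 4568.45 + 112.34 = 121048.12
Import duty = 891 × 1.72 = 1532.52
Buyer bears: origin terminal 366.23 + freight 4568.45 + insurance 112.34 + destination terminal 507.71 + brokerage 297.05 + duty 1532.52 = 7384.30
Landed cost = invoice 116001.10 + 7384.30 = 123385.40

Total landed cost: USD 123385.40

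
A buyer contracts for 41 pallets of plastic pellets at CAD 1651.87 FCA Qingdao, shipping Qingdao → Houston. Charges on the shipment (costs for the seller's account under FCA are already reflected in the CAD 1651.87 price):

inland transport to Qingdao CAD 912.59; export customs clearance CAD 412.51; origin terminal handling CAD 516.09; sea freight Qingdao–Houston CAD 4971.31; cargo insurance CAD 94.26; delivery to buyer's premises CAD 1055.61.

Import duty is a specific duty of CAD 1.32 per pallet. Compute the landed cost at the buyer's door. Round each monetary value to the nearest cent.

Total landed cost: CAD 8343.26

FCA: the seller delivers export-cleared goods to the carrier; the buyer bears costs from that point.
Already in the invoice (seller's account under FCA): inland to port, export clearance — exclude.
CIF value = FCA price + origin terminal + freight + insurance = 1651.87 + 516.09 + 4971.31 + 94.26 = 7233.53
Import duty = 41 × 1.32 = 54.12
Buyer bears: origin terminal 516.09 + freight 4971.31 + insurance 94.26 + delivery 1055.61 + duty 54.12 = 6691.39
Landed cost = invoice 1651.87 + 6691.39 = 8343.26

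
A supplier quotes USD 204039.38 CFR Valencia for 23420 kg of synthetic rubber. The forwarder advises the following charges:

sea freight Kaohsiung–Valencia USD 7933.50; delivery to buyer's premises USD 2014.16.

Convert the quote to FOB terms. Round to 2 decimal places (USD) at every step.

Not relevant to the conversion: delivery — on the buyer under both terms; not part of either seller's price.
From CFR to FOB, the seller no longer bears: freight.
FOB price = 204039.38 − 7933.50 = 196105.88

FOB price: USD 196105.88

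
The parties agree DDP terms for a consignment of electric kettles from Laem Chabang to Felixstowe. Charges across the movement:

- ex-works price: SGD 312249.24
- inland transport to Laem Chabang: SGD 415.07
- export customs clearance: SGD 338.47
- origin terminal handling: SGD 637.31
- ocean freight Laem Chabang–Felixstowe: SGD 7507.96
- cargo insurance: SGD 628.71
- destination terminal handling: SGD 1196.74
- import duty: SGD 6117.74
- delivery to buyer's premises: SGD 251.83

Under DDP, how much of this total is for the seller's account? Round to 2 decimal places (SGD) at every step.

Seller's account: SGD 329343.07

DDP: the seller bears all costs including import duty.
Seller's account: goods 312249.24 + inland to port 415.07 + export clearance 338.47 + origin terminal 637.31 + freight 7507.96 + insurance 628.71 + destination terminal 1196.74 + duty 6117.74 + delivery 251.83 = 329343.07
Buyer's account: 0.00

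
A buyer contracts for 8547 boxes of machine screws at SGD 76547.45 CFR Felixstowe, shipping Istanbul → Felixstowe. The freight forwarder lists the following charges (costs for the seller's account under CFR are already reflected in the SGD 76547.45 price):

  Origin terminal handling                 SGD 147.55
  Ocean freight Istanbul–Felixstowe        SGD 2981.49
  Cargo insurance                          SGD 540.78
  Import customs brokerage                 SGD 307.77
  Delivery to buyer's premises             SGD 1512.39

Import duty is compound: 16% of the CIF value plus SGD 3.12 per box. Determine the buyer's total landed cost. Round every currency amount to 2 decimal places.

CFR: the seller pays costs through ocean freight to the destination port, but not insurance.
Already in the invoice (seller's account under CFR): origin terminal, freight — exclude.
CIF value = CFR price + insurance = 76547.45 + 540.78 = 77088.23
Ad valorem component: 77088.23 × 16% = 12334.12
Specific component: 8547 × 3.12 = 26666.64
Import duty = 12334.12 + 26666.64 = 39000.76
Buyer bears: insurance 540.78 + brokerage 307.77 + delivery 1512.39 + duty 39000.76 = 41361.70
Landed cost = invoice 76547.45 + 41361.70 = 117909.15

Total landed cost: SGD 117909.15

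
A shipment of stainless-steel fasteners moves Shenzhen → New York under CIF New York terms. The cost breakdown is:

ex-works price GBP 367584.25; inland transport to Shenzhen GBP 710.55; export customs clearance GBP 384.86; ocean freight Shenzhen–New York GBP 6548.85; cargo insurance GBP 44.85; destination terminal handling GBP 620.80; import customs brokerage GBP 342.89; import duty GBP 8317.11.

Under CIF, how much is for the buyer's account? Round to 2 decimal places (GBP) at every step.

Buyer's account: GBP 9280.80

CIF: the seller pays costs through ocean freight and marine insurance to the destination port.
Seller's account: goods 367584.25 + inland to port 710.55 + export clearance 384.86 + freight 6548.85 + insurance 44.85 = 375273.36
Buyer's account: destination terminal 620.80 + brokerage 342.89 + duty 8317.11 = 9280.80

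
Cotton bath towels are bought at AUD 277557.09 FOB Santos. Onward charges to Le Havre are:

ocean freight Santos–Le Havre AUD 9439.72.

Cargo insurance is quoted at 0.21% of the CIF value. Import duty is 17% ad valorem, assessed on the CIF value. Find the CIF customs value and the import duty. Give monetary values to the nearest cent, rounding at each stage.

Let C be the CIF value. C = FOB price + freight + 0.21% × C
C − 0.21% × C = 277557.09 + 9439.72
0.9979 × C = 286996.81
C = 286996.81 / 0.9979 = 287600.77
Insurance premium = 0.21% × 287600.77 = 603.96
Import duty = 287600.77 × 17% = 48892.13

CIF value: AUD 287600.77; import duty: AUD 48892.13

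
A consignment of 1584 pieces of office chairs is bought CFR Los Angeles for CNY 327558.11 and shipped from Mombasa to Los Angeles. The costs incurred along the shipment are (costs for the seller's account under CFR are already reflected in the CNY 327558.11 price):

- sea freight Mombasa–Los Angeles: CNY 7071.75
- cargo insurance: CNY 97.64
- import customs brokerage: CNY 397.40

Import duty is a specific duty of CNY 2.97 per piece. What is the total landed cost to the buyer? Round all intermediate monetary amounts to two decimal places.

Total landed cost: CNY 332757.63

CFR: the seller pays costs through ocean freight to the destination port, but not insurance.
Already in the invoice (seller's account under CFR): freight — exclude.
CIF value = CFR price + insurance = 327558.11 + 97.64 = 327655.75
Import duty = 1584 × 2.97 = 4704.48
Buyer bears: insurance 97.64 + brokerage 397.40 + duty 4704.48 = 5199.52
Landed cost = invoice 327558.11 + 5199.52 = 332757.63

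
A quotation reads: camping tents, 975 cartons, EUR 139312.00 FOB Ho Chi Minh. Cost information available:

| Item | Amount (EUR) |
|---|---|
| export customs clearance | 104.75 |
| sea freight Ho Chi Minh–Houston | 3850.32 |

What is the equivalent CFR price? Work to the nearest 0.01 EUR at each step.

Not relevant to the conversion: export clearance — on the seller under both FOB and CFR; already in the FOB price and stays in the CFR price.
From FOB to CFR, the seller additionally bears: freight.
CFR price = 139312.00 + 3850.32 = 143162.32

CFR price: EUR 143162.32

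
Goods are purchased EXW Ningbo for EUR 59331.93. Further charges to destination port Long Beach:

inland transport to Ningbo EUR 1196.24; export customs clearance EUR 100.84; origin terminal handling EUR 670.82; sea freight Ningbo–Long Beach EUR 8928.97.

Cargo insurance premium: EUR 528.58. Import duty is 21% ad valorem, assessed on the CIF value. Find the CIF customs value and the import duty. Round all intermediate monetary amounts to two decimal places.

CIF value: EUR 70757.38; import duty: EUR 14859.05

CIF = EXW price + pre-shipment costs + freight + insurance
CIF = 59331.93 + 1196.24 + 100.84 + 670.82 + 8928.97 + 528.58 = 70757.38
Import duty = 70757.38 × 21% = 14859.05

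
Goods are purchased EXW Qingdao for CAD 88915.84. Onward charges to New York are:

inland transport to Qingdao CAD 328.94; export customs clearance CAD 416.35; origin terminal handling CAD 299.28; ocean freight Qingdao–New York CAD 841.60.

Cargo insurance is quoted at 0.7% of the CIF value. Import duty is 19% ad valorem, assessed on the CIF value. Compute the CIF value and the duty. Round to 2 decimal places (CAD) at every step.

Let C be the CIF value. C = EXW price + pre-shipment costs + freight + 0.7% × C
C − 0.7% × C = 88915.84 + 328.94 + 416.35 + 299.28 + 841.60
0.993 × C = 90802.01
C = 90802.01 / 0.993 = 91442.10
Insurance premium = 0.7% × 91442.10 = 640.09
Import duty = 91442.10 × 19% = 17374.00

CIF value: CAD 91442.10; import duty: CAD 17374.00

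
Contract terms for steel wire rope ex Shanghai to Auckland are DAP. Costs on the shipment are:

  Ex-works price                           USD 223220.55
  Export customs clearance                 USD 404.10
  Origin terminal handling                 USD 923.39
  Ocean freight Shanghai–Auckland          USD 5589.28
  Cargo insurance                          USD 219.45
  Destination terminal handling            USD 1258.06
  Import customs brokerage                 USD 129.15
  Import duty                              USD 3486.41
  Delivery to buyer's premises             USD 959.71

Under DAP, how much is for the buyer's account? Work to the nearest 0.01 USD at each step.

DAP: the seller bears all costs to the named destination except import duty and clearance.
Seller's account: goods 223220.55 + export clearance 404.10 + origin terminal 923.39 + freight 5589.28 + insurance 219.45 + destination terminal 1258.06 + delivery 959.71 = 232574.54
Buyer's account: brokerage 129.15 + duty 3486.41 = 3615.56

Buyer's account: USD 3615.56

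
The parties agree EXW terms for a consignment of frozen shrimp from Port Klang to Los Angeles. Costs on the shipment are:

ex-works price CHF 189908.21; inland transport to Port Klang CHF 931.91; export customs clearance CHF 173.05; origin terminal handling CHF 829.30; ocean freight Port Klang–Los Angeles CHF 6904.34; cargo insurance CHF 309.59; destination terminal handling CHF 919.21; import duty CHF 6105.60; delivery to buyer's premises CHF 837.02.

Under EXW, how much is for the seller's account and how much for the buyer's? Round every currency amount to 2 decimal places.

EXW: the seller makes goods available at their premises; the buyer bears all onward costs.
Seller's account: goods 189908.21 = 189908.21
Buyer's account: inland to port 931.91 + export clearance 173.05 + origin terminal 829.30 + freight 6904.34 + insurance 309.59 + destination terminal 919.21 + duty 6105.60 + delivery 837.02 = 17010.02

Seller: CHF 189908.21; buyer: CHF 17010.02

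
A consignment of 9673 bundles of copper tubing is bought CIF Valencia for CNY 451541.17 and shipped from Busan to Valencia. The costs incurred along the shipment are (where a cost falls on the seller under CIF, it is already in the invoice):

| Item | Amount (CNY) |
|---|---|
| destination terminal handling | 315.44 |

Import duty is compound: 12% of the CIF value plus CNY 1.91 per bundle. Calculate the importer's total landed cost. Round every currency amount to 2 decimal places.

Total landed cost: CNY 524516.98

CIF: the seller pays costs through ocean freight and marine insurance to the destination port.
The CIF price already equals the CIF value: 451541.17
Ad valorem component: 451541.17 × 12% = 54184.94
Specific component: 9673 × 1.91 = 18475.43
Import duty = 54184.94 + 18475.43 = 72660.37
Buyer bears: destination terminal 315.44 + duty 72660.37 = 72975.81
Landed cost = invoice 451541.17 + 72975.81 = 524516.98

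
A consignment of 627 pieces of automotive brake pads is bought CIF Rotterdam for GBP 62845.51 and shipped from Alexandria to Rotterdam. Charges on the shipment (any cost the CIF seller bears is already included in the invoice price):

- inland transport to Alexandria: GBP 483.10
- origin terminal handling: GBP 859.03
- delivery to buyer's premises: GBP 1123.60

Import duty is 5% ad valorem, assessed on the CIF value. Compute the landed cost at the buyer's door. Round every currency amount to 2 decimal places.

CIF: the seller pays costs through ocean freight and marine insurance to the destination port.
Already in the invoice (seller's account under CIF): inland to port, origin terminal — exclude.
The CIF price already equals the CIF value: 62845.51
Import duty = 62845.51 × 5% = 3142.28
Buyer bears: delivery 1123.60 + duty 3142.28 = 4265.88
Landed cost = invoice 62845.51 + 4265.88 = 67111.39

Total landed cost: GBP 67111.39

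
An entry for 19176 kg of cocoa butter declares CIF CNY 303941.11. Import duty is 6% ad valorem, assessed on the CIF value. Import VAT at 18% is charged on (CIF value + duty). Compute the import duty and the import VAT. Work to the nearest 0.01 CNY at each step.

Import duty: CNY 18236.47; import VAT: CNY 57991.96

Import duty = 303941.11 × 6% = 18236.47
VAT base = CIF + duty = 303941.11 + 18236.47 = 322177.58
Import VAT = 322177.58 × 18% = 57991.96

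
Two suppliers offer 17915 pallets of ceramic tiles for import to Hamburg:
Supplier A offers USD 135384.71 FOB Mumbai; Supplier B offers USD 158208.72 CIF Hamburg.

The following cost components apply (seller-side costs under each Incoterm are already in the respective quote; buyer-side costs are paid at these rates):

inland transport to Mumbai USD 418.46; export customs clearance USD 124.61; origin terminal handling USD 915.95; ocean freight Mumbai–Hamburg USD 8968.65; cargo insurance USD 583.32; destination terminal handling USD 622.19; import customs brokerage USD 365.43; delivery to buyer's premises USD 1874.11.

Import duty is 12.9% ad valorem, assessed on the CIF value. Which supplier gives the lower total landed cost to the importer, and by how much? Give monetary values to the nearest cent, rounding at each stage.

Supplier A is cheaper by USD 14984.13

Supplier A (FOB):
CIF value = FOB price + freight + insurance = 135384.71 + 8968.65 + 583.32 = 144936.68
Import duty = 144936.68 × 12.9% = 18696.83
Buyer bears (A): 8968.65 + 583.32 + 622.19 + 365.43 + 1874.11 = 12413.70
Landed cost (A) = invoice 135384.71 + 12413.70 + duty 18696.83 = 166495.24
Supplier B (CIF):
The CIF price already equals the CIF value: 158208.72
Import duty = 158208.72 × 12.9% = 20408.92
Buyer bears (B): 622.19 + 365.43 + 1874.11 = 2861.73
Landed cost (B) = invoice 158208.72 + 2861.73 + duty 20408.92 = 181479.37
Difference = |166495.24 − 181479.37| = 14984.13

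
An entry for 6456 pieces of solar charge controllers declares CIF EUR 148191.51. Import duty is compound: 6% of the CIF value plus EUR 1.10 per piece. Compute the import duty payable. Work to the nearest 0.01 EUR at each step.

Ad valorem component: 148191.51 × 6% = 8891.49
Specific component: 6456 × 1.10 = 7101.60
Import duty = 8891.49 + 7101.60 = 15993.09

Import duty: EUR 15993.09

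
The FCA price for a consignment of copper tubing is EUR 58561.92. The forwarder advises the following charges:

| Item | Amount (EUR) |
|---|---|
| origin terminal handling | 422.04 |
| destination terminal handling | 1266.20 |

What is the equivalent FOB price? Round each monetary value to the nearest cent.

FOB price: EUR 58983.96

Not relevant to the conversion: destination terminal — on the buyer under both terms; not part of either seller's price.
From FCA to FOB, the seller additionally bears: origin terminal.
FOB price = 58561.92 + 422.04 = 58983.96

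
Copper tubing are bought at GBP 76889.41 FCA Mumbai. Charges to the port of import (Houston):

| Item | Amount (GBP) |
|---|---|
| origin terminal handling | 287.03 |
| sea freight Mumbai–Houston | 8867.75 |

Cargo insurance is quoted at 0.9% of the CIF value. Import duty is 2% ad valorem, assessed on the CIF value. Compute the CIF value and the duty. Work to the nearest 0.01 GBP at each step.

CIF value: GBP 86825.62; import duty: GBP 1736.51

Let C be the CIF value. C = FCA price + pre-shipment costs + freight + 0.9% × C
C − 0.9% × C = 76889.41 + 287.03 + 8867.75
0.991 × C = 86044.19
C = 86044.19 / 0.991 = 86825.62
Insurance premium = 0.9% × 86825.62 = 781.43
Import duty = 86825.62 × 2% = 1736.51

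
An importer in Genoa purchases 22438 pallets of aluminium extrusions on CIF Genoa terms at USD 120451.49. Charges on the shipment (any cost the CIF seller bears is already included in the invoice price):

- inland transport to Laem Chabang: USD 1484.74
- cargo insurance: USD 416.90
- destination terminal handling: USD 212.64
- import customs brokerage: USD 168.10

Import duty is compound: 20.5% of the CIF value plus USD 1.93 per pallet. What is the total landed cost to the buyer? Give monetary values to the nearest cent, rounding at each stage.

Total landed cost: USD 188830.13

CIF: the seller pays costs through ocean freight and marine insurance to the destination port.
Already in the invoice (seller's account under CIF): inland to port, insurance — exclude.
The CIF price already equals the CIF value: 120451.49
Ad valorem component: 120451.49 × 20.5% = 24692.56
Specific component: 22438 × 1.93 = 43305.34
Import duty = 24692.56 + 43305.34 = 67997.90
Buyer bears: destination terminal 212.64 + brokerage 168.10 + duty 67997.90 = 68378.64
Landed cost = invoice 120451.49 + 68378.64 = 188830.13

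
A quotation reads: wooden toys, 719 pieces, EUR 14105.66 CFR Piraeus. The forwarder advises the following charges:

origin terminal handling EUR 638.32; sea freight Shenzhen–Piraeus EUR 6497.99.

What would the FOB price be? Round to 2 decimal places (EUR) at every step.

Not relevant to the conversion: origin terminal — on the seller under both CFR and FOB; already in the CFR price and stays in the FOB price.
From CFR to FOB, the seller no longer bears: freight.
FOB price = 14105.66 − 6497.99 = 7607.67

FOB price: EUR 7607.67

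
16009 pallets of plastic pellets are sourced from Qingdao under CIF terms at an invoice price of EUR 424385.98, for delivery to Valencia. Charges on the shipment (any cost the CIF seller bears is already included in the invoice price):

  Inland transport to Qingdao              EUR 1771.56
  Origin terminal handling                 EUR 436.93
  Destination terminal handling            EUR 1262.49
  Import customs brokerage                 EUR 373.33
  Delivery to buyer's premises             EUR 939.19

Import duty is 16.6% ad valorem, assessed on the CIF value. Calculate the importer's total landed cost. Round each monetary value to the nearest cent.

Total landed cost: EUR 497409.06

CIF: the seller pays costs through ocean freight and marine insurance to the destination port.
Already in the invoice (seller's account under CIF): inland to port, origin terminal — exclude.
The CIF price already equals the CIF value: 424385.98
Import duty = 424385.98 × 16.6% = 70448.07
Buyer bears: destination terminal 1262.49 + brokerage 373.33 + delivery 939.19 + duty 70448.07 = 73023.08
Landed cost = invoice 424385.98 + 73023.08 = 497409.06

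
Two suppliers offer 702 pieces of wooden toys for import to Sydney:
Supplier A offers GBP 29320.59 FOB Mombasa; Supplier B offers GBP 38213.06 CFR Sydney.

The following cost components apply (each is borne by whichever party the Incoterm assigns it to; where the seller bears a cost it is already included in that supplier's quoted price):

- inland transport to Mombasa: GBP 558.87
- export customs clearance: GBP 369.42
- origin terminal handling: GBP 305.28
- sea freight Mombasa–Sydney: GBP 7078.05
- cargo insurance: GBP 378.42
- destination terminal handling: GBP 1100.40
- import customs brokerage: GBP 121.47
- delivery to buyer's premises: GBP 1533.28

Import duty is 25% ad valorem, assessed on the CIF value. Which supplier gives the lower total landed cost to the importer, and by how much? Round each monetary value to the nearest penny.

Supplier A (FOB):
CIF value = FOB price + freight + insurance = 29320.59 + 7078.05 + 378.42 = 36777.06
Import duty = 36777.06 × 25% = 9194.27
Buyer bears (A): 7078.05 + 378.42 + 1100.40 + 121.47 + 1533.28 = 10211.62
Landed cost (A) = invoice 29320.59 + 10211.62 + duty 9194.27 = 48726.48
Supplier B (CFR):
CIF value = CFR price + insurance = 38213.06 + 378.42 = 38591.48
Import duty = 38591.48 × 25% = 9647.87
Buyer bears (B): 378.42 + 1100.40 + 121.47 + 1533.28 = 3133.57
Landed cost (B) = invoice 38213.06 + 3133.57 + duty 9647.87 = 50994.50
Difference = |48726.48 − 50994.50| = 2268.02

Supplier A is cheaper by GBP 2268.02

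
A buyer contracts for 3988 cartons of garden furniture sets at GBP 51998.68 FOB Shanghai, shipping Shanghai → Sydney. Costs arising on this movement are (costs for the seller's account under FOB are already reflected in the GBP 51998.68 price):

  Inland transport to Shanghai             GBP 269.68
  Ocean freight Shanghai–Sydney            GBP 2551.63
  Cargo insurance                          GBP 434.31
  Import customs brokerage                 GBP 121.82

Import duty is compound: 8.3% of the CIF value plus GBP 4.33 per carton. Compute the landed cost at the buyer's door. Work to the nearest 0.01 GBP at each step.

FOB: the seller bears costs until goods are on board at the origin port; the buyer bears freight, insurance and all costs thereafter.
Already in the invoice (seller's account under FOB): inland to port — exclude.
CIF value = FOB price + freight + insurance = 51998.68 + 2551.63 + 434.31 = 54984.62
Ad valorem component: 54984.62 × 8.3% = 4563.72
Specific component: 3988 × 4.33 = 17268.04
Import duty = 4563.72 + 17268.04 = 21831.76
Buyer bears: freight 2551.63 + insurance 434.31 + brokerage 121.82 + duty 21831.76 = 24939.52
Landed cost = invoice 51998.68 + 24939.52 = 76938.20

Total landed cost: GBP 76938.20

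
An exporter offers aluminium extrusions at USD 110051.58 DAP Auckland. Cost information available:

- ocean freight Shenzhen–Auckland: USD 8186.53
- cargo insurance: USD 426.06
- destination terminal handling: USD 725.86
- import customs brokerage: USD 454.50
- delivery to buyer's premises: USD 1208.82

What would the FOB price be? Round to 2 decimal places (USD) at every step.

Not relevant to the conversion: brokerage — on the buyer under both terms; not part of either seller's price.
From DAP to FOB, the seller no longer bears: freight, insurance, destination terminal, delivery.
FOB price = 110051.58 − 8186.53 − 426.06 − 725.86 − 1208.82 = 99504.31

FOB price: USD 99504.31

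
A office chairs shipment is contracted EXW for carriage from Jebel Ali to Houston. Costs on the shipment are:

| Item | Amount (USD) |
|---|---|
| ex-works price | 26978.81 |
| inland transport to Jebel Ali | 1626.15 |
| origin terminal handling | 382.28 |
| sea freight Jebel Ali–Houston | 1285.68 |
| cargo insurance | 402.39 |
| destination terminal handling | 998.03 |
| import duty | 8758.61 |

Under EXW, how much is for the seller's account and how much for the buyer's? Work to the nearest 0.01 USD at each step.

Seller: USD 26978.81; buyer: USD 13453.14

EXW: the seller makes goods available at their premises; the buyer bears all onward costs.
Seller's account: goods 26978.81 = 26978.81
Buyer's account: inland to port 1626.15 + origin terminal 382.28 + freight 1285.68 + insurance 402.39 + destination terminal 998.03 + duty 8758.61 = 13453.14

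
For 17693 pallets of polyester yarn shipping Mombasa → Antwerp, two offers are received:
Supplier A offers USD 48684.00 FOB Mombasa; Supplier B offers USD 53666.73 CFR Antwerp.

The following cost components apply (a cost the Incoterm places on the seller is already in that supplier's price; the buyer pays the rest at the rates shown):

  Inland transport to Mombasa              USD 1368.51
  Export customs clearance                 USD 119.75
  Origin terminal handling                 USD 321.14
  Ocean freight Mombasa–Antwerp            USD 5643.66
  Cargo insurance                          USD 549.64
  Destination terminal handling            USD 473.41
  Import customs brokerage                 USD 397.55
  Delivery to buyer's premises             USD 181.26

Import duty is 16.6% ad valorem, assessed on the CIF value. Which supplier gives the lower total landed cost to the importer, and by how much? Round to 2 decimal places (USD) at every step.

Supplier A (FOB):
CIF value = FOB price + freight + insurance = 48684.00 + 5643.66 + 549.64 = 54877.30
Import duty = 54877.30 × 16.6% = 9109.63
Buyer bears (A): 5643.66 + 549.64 + 473.41 + 397.55 + 181.26 = 7245.52
Landed cost (A) = invoice 48684.00 + 7245.52 + duty 9109.63 = 65039.15
Supplier B (CFR):
CIF value = CFR price + insurance = 53666.73 + 549.64 = 54216.37
Import duty = 54216.37 × 16.6% = 8999.92
Buyer bears (B): 549.64 + 473.41 + 397.55 + 181.26 = 1601.86
Landed cost (B) = invoice 53666.73 + 1601.86 + duty 8999.92 = 64268.51
Difference = |65039.15 − 64268.51| = 770.64

Supplier B is cheaper by USD 770.64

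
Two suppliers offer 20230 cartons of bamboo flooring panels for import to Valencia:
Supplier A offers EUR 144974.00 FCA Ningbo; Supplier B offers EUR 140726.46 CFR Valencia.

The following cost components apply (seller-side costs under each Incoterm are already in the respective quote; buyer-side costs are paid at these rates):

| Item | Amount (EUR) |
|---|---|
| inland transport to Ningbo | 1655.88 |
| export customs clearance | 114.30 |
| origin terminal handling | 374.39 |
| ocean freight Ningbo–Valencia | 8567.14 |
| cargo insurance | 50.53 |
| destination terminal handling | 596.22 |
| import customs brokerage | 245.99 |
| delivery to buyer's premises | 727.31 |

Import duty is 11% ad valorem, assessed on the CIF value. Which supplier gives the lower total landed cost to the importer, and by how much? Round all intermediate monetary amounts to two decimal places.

Supplier A (FCA):
CIF value = FCA price + origin terminal + freight + insurance = 144974.00 + 374.39 + 8567.14 + 50.53 = 153966.06
Import duty = 153966.06 × 11% = 16936.27
Buyer bears (A): 374.39 + 8567.14 + 50.53 + 596.22 + 245.99 + 727.31 = 10561.58
Landed cost (A) = invoice 144974.00 + 10561.58 + duty 16936.27 = 172471.85
Supplier B (CFR):
CIF value = CFR price + insurance = 140726.46 + 50.53 = 140776.99
Import duty = 140776.99 × 11% = 15485.47
Buyer bears (B): 50.53 + 596.22 + 245.99 + 727.31 = 1620.05
Landed cost (B) = invoice 140726.46 + 1620.05 + duty 15485.47 = 157831.98
Difference = |172471.85 − 157831.98| = 14639.87

Supplier B is cheaper by EUR 14639.87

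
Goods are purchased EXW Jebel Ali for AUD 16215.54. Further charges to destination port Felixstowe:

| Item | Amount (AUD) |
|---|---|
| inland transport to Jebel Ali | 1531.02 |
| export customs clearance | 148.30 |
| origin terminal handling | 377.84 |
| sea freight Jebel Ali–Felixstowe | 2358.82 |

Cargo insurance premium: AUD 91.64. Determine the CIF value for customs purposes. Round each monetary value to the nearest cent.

CIF = EXW price + pre-shipment costs + freight + insurance
CIF = 16215.54 + 1531.02 + 148.30 + 377.84 + 2358.82 + 91.64 = 20723.16

CIF value: AUD 20723.16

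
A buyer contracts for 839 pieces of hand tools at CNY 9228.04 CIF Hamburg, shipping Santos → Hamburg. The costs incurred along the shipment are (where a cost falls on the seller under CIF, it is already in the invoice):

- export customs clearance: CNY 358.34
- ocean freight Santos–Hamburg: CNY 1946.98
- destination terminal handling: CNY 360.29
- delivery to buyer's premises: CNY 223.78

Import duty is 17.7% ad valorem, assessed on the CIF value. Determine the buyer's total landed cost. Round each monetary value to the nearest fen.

Total landed cost: CNY 11445.47

CIF: the seller pays costs through ocean freight and marine insurance to the destination port.
Already in the invoice (seller's account under CIF): export clearance, freight — exclude.
The CIF price already equals the CIF value: 9228.04
Import duty = 9228.04 × 17.7% = 1633.36
Buyer bears: destination terminal 360.29 + delivery 223.78 + duty 1633.36 = 2217.43
Landed cost = invoice 9228.04 + 2217.43 = 11445.47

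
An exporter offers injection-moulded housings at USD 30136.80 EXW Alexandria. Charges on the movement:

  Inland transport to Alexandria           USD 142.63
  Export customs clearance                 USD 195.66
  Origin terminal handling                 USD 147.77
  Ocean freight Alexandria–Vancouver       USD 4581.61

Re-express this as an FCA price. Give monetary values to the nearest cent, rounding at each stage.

Not relevant to the conversion: origin terminal, freight — on the buyer under both terms; not part of either seller's price.
From EXW to FCA, the seller additionally bears: inland to port, export clearance.
FCA price = 30136.80 + 142.63 + 195.66 = 30475.09

FCA price: USD 30475.09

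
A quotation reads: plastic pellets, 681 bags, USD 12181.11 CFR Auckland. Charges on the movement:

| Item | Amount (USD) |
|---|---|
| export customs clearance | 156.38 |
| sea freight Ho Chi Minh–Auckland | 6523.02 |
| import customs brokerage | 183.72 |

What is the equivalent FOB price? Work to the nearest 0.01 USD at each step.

Not relevant to the conversion: export clearance — on the seller under both CFR and FOB; already in the CFR price and stays in the FOB price. brokerage — on the buyer under both terms; not part of either seller's price.
From CFR to FOB, the seller no longer bears: freight.
FOB price = 12181.11 − 6523.02 = 5658.09

FOB price: USD 5658.09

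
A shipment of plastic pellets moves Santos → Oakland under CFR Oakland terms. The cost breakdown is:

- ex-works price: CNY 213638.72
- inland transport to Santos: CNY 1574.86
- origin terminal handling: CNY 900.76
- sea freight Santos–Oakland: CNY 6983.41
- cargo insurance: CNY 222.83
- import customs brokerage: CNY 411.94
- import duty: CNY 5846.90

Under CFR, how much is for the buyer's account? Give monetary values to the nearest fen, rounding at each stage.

Buyer's account: CNY 6481.67

CFR: the seller pays costs through ocean freight to the destination port, but not insurance.
Seller's account: goods 213638.72 + inland to port 1574.86 + origin terminal 900.76 + freight 6983.41 = 223097.75
Buyer's account: insurance 222.83 + brokerage 411.94 + duty 5846.90 = 6481.67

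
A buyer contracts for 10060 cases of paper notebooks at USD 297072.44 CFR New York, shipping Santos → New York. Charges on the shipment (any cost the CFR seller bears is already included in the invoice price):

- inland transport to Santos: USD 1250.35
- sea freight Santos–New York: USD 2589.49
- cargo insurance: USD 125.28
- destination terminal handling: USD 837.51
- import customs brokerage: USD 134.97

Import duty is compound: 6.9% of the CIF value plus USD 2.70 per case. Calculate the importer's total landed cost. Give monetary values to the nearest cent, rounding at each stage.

CFR: the seller pays costs through ocean freight to the destination port, but not insurance.
Already in the invoice (seller's account under CFR): inland to port, freight — exclude.
CIF value = CFR price + insurance = 297072.44 + 125.28 = 297197.72
Ad valorem component: 297197.72 × 6.9% = 20506.64
Specific component: 10060 × 2.70 = 27162.00
Import duty = 20506.64 + 27162.00 = 47668.64
Buyer bears: insurance 125.28 + destination terminal 837.51 + brokerage 134.97 + duty 47668.64 = 48766.40
Landed cost = invoice 297072.44 + 48766.40 = 345838.84

Total landed cost: USD 345838.84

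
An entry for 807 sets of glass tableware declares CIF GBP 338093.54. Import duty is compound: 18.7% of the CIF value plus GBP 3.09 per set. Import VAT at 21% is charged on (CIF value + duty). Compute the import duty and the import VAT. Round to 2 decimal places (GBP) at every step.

Ad valorem component: 338093.54 × 18.7% = 63223.49
Specific component: 807 × 3.09 = 2493.63
Import duty = 63223.49 + 2493.63 = 65717.12
VAT base = CIF + duty = 338093.54 + 65717.12 = 403810.66
Import VAT = 403810.66 × 21% = 84800.24

Import duty: GBP 65717.12; import VAT: GBP 84800.24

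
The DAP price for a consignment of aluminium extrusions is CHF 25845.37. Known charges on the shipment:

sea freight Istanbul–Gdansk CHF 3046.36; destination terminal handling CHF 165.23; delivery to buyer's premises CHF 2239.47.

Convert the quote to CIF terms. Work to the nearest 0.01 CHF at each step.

CIF price: CHF 23440.67

Not relevant to the conversion: freight — on the seller under both DAP and CIF; already in the DAP price and stays in the CIF price.
From DAP to CIF, the seller no longer bears: destination terminal, delivery.
CIF price = 25845.37 − 165.23 − 2239.47 = 23440.67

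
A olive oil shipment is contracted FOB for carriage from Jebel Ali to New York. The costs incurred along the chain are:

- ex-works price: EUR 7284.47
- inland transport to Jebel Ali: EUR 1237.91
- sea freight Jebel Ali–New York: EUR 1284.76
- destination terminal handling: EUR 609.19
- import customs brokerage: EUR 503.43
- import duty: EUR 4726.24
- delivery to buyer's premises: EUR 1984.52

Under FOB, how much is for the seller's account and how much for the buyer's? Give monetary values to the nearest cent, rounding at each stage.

Seller: EUR 8522.38; buyer: EUR 9108.14

FOB: the seller bears costs until goods are on board at the origin port; the buyer bears freight, insurance and all costs thereafter.
Seller's account: goods 7284.47 + inland to port 1237.91 = 8522.38
Buyer's account: freight 1284.76 + destination terminal 609.19 + brokerage 503.43 + duty 4726.24 + delivery 1984.52 = 9108.14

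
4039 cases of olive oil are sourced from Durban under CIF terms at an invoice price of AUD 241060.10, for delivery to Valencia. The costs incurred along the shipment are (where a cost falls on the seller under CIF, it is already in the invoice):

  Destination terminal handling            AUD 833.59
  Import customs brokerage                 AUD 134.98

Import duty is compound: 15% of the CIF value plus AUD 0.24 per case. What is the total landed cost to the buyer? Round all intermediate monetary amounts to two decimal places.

CIF: the seller pays costs through ocean freight and marine insurance to the destination port.
The CIF price already equals the CIF value: 241060.10
Ad valorem component: 241060.10 × 15% = 36159.02
Specific component: 4039 × 0.24 = 969.36
Import duty = 36159.02 + 969.36 = 37128.38
Buyer bears: destination terminal 833.59 + brokerage 134.98 + duty 37128.38 = 38096.95
Landed cost = invoice 241060.10 + 38096.95 = 279157.05

Total landed cost: AUD 279157.05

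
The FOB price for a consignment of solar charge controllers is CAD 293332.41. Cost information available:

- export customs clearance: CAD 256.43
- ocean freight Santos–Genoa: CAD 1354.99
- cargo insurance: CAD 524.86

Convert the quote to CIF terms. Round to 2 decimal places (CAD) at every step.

CIF price: CAD 295212.26

Not relevant to the conversion: export clearance — on the seller under both FOB and CIF; already in the FOB price and stays in the CIF price.
From FOB to CIF, the seller additionally bears: freight, insurance.
CIF price = 293332.41 + 1354.99 + 524.86 = 295212.26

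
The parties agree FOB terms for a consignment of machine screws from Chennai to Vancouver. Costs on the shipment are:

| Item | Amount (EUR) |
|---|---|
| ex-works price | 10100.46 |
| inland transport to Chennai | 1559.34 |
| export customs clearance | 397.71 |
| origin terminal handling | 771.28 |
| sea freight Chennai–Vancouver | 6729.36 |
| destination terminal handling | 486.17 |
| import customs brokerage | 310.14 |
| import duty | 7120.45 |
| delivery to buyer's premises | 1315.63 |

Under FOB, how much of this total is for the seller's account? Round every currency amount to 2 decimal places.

Seller's account: EUR 12828.79

FOB: the seller bears costs until goods are on board at the origin port; the buyer bears freight, insurance and all costs thereafter.
Seller's account: goods 10100.46 + inland to port 1559.34 + export clearance 397.71 + origin terminal 771.28 = 12828.79
Buyer's account: freight 6729.36 + destination terminal 486.17 + brokerage 310.14 + duty 7120.45 + delivery 1315.63 = 15961.75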